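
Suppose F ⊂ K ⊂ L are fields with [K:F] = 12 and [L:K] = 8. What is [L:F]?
[L:F] = 96

The tower law says that for any tower of field extensions F ⊂ K ⊂ L with finite degrees, [L:F] = [L:K] · [K:F]. Here this gives [L:F] = 8 · 12 = 96.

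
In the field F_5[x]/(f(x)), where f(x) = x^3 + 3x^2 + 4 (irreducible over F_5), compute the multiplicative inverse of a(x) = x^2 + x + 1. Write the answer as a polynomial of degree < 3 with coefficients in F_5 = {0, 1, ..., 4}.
a(x)^(-1) ≡ 3x^2 + x + 1 (mod f(x))

Since f is irreducible over F_5, F_5[x]/(f) is a field and a(x) ≠ 0 has an inverse. Apply the extended Euclidean algorithm to f(x) and a(x) in F_5[x]: f(x) = (x + 2)·a(x) + (2x + 2);  a(x) = (3x)·(2x + 2) + (1). The last nonzero remainder is the constant 1 = gcd(f, a) in F_5. Back-substituting through the division chain expresses 1 = s(x)·a(x) + t(x)·f(x) with s(x) ≡ 3x^2 + x + 1 (mod f), so a(x)^(-1) ≡ s(x) = 3x^2 + x + 1 (mod f). Check: (x^2 + x + 1)·(3x^2 + x + 1) = 3x^4 + 4x^3 + 2x + 1 ≡ 1 (mod x^3 + 3x^2 + 4).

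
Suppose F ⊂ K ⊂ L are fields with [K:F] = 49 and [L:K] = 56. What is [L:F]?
[L:F] = 2744

The tower law says that for any tower of field extensions F ⊂ K ⊂ L with finite degrees, [L:F] = [L:K] · [K:F]. Here this gives [L:F] = 56 · 49 = 2744.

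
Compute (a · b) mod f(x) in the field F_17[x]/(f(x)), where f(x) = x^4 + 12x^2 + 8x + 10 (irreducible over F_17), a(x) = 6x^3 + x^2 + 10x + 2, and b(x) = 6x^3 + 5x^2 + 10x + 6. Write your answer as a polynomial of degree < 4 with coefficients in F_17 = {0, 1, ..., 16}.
a · b ≡ 7x^2 + 5 (mod f(x))

Multiply in F_17[x]: a(x)·b(x) = (6x^3 + x^2 + 10x + 2)·(6x^3 + 5x^2 + 10x + 6) = 2x^6 + 2x^5 + 6x^4 + 6x^3 + 14x^2 + 12x + 12. This has degree ≥ 4, so divide by f(x) over F_17: 2x^6 + 2x^5 + 6x^4 + 6x^3 + 14x^2 + 12x + 12 = (2x^2 + 2x + 16)·(x^4 + 12x^2 + 8x + 10) + (7x^2 + 5). Hence a·b ≡ 7x^2 + 5 (mod f). (F_17[x]/(f) is a field with 17^4 = 83521 elements since f is irreducible of degree 4.)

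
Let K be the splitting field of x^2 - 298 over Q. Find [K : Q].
[K : Q] = 2

f(x) = x^2 - 298 factors as (x - √298)(x + √298). The splitting field is K = Q(√298). Since 298 is squarefree and > 1, it is not a perfect square, so x^2 - 298 is irreducible over Q and [Q(√298) : Q] = 2. Hence [K : Q] = 2.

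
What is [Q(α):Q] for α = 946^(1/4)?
[Q(α):Q] = 4

α is a root of x^4 - 946. By Eisenstein's criterion at the prime p = 2 (which divides the constant term 946 but p^2 = 4 does not, since 946 is squarefree), x^4 - 946 is irreducible over Q. Hence [Q(α):Q] = 4.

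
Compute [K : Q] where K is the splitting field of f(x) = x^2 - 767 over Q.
[K : Q] = 2

f(x) = x^2 - 767 factors as (x - √767)(x + √767). The splitting field is K = Q(√767). Since 767 is squarefree and > 1, it is not a perfect square, so x^2 - 767 is irreducible over Q and [Q(√767) : Q] = 2. Hence [K : Q] = 2.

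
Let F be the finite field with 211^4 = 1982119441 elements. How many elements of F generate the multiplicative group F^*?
There are φ(1982119440) = 438337536 primitive elements

F_q^* is cyclic of order q - 1 = 1982119440. A cyclic group of order m has exactly φ(m) generators. Here m = 1982119440 = 2^4 · 3 · 5 · 7 · 53 · 113 · 197, so the number of primitive elements is φ(1982119440) = 438337536.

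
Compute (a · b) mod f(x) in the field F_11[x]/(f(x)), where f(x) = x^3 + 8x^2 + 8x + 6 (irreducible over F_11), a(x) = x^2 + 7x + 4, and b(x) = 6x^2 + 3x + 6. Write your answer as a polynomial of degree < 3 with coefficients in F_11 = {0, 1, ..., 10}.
a · b ≡ 5x^2 + 9x + 9 (mod f(x))

Multiply in F_11[x]: a(x)·b(x) = (x^2 + 7x + 4)·(6x^2 + 3x + 6) = 6x^4 + x^3 + 7x^2 + 10x + 2. This has degree ≥ 3, so divide by f(x) over F_11: 6x^4 + x^3 + 7x^2 + 10x + 2 = (6x + 8)·(x^3 + 8x^2 + 8x + 6) + (5x^2 + 9x + 9). Hence a·b ≡ 5x^2 + 9x + 9 (mod f). (F_11[x]/(f) is a field with 11^3 = 1331 elements since f is irreducible of degree 3.)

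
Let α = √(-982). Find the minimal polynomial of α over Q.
m_α(x) = x^2 + 982

α satisfies α^2 + 982 = 0, so x^2 + 982 annihilates α. Since d = -982 is squarefree and ≠ 1, it is not a perfect square in Q, so x^2 + 982 has no rational root and is therefore irreducible over Q (a degree-2 polynomial over a field is irreducible iff it has no root). Hence m_α(x) = x^2 + 982.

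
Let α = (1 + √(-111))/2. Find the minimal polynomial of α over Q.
m_α(x) = x^2 - x + 28

From 2α - 1 = √(-111), squaring gives (2α - 1)^2 = -111, i.e. 4α^2 - 4α + 1 = -111, so α^2 - α + (1 + 111)/4 = 0. Since -111 ≡ 1 (mod 4), (1 + 111)/4 = 28 ∈ Z. The polynomial x^2 - x + 28 has discriminant 1 - 4·(28) = -111, which is not a perfect square in Q (d = -111 is squarefree and ≠ 1), so x^2 - x + 28 is irreducible over Q. It is the minimal polynomial of α.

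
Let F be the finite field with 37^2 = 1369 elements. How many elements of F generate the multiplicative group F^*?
There are φ(1368) = 432 primitive elements

F_q^* is cyclic of order q - 1 = 1368. A cyclic group of order m has exactly φ(m) generators. Here m = 1368 = 2^3 · 3^2 · 19, so the number of primitive elements is φ(1368) = 432.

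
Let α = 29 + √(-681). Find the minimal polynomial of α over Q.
m_α(x) = x^2 - 58x + 1522

From α - 29 = √(-681), squaring gives (α - 29)^2 = -681, i.e. α^2 - 58α + 841 = -681, so α^2 - 58α + 1522 = 0. The discriminant of x^2 - 58x + 1522 is (-58)^2 - 4·(1522) = 3364 - 6088 = -2724, and 4·(-681) is not a perfect square in Q since -681 is squarefree and ≠ 1. Hence x^2 - 58x + 1522 is irreducible over Q and is the minimal polynomial of α.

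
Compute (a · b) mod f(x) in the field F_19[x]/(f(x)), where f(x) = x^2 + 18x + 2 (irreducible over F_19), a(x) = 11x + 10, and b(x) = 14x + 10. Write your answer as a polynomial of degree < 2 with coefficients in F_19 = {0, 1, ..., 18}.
a · b ≡ 5x + 1 (mod f(x))

Multiply in F_19[x]: a(x)·b(x) = (11x + 10)·(14x + 10) = 2x^2 + 3x + 5. This has degree ≥ 2, so divide by f(x) over F_19: 2x^2 + 3x + 5 = (2)·(x^2 + 18x + 2) + (5x + 1). Hence a·b ≡ 5x + 1 (mod f). (F_19[x]/(f) is a field with 19^2 = 361 elements since f is irreducible of degree 2.)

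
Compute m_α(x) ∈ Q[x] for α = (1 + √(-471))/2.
m_α(x) = x^2 - x + 118

From 2α - 1 = √(-471), squaring gives (2α - 1)^2 = -471, i.e. 4α^2 - 4α + 1 = -471, so α^2 - α + (1 + 471)/4 = 0. Since -471 ≡ 1 (mod 4), (1 + 471)/4 = 118 ∈ Z. The polynomial x^2 - x + 118 has discriminant 1 - 4·(118) = -471, which is not a perfect square in Q (d = -471 is squarefree and ≠ 1), so x^2 - x + 118 is irreducible over Q. It is the minimal polynomial of α.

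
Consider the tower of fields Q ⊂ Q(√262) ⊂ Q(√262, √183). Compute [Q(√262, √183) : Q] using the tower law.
[Q(√262, √183) : Q] = 4

[Q(√262):Q] = 2 (min poly x^2 - 262, irreducible since 262 is squarefree > 1). For the top step, suppose √183 ∈ Q(√262), say √183 = c + d√262 with c, d ∈ Q. Squaring: 183 = c^2 + 262d^2 + 2cd√262. Since √262 ∉ Q this forces 2cd = 0. If d = 0 then √183 = c ∈ Q, contradicting 183 squarefree > 1. If c = 0 then 183 = 262d^2, so 262·183 = (262d)^2 is a perfect square in Q — but 262·183 = 47946 is not a perfect square (since 262 and 183 are distinct squarefree integers). Contradiction. Hence √183 ∉ Q(√262), so x^2 - 183 stays irreducible over Q(√262) and [Q(√262, √183) : Q(√262)] = 2. By the tower law, [Q(√262, √183) : Q] = 2 · 2 = 4.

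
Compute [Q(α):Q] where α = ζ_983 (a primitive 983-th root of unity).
[Q(α):Q] = 982

The minimal polynomial of ζ_983 over Q is the 983-th cyclotomic polynomial Φ_983(x), which is irreducible over Q and has degree φ(983) = 982. Hence [Q(α):Q] = φ(983) = 982.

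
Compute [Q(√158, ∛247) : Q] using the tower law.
[Q(√158, ∛247) : Q] = 6

Let L = Q(√158, ∛247). Since Q(√158) ⊂ L and [Q(√158):Q] = 2, the tower law gives 2 | [L:Q]. Likewise Q(∛247) ⊂ L with [Q(∛247):Q] = 3 (because 247 is not a perfect cube), so 3 | [L:Q]. As gcd(2,3) = 1, [L:Q] is divisible by 6. Conversely L is generated over Q by √158 and ∛247, so [L:Q] ≤ 2·3 = 6. Therefore [Q(√158, ∛247) : Q] = 6.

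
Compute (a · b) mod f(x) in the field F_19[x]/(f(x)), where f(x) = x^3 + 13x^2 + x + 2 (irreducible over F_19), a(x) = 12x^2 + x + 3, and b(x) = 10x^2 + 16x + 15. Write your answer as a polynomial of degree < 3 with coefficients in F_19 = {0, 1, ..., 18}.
a · b ≡ 14x^2 + 3x + 6 (mod f(x))

Multiply in F_19[x]: a(x)·b(x) = (12x^2 + x + 3)·(10x^2 + 16x + 15) = 6x^4 + 12x^3 + 17x^2 + 6x + 7. This has degree ≥ 3, so divide by f(x) over F_19: 6x^4 + 12x^3 + 17x^2 + 6x + 7 = (6x + 10)·(x^3 + 13x^2 + x + 2) + (14x^2 + 3x + 6). Hence a·b ≡ 14x^2 + 3x + 6 (mod f). (F_19[x]/(f) is a field with 19^3 = 6859 elements since f is irreducible of degree 3.)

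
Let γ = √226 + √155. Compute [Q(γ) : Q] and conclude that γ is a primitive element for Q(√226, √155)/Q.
[Q(γ) : Q] = 4 (equivalently, Q(γ) = Q(√226, √155))

Obviously Q(γ) ⊆ Q(√226, √155), and [Q(√226, √155):Q] = 4 (since 226, 155 are distinct squarefree integers > 1 with 35030 not a perfect square). To show equality we compute the minimal polynomial of γ. From γ = √226 + √155: γ^2 = 226 + 2√(35030) + 155 = 381 + 2√(35030), so γ^2 - 381 = 2√(35030); squaring, (γ^2 - 381)^2 = 4·35030, i.e. γ^4 - 762γ^2 + 145161 - 140120 = 0, i.e. γ^4 - 762γ^2 + 5041 = 0. So γ is a root of x^4 - 762x^2 + 5041. This polynomial is irreducible over Q: it has no rational root (each ±√226 ± √155 is irrational), and any factorization into two quadratics over Q would force √(35030) ∈ Q (pairing opposite roots) or √226, √155 ∈ Q (other pairings), all impossible. Hence [Q(γ):Q] = 4 = [Q(√226, √155):Q], so Q(γ) = Q(√226, √155).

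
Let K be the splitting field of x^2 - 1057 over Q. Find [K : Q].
[K : Q] = 2

f(x) = x^2 - 1057 factors as (x - √1057)(x + √1057). The splitting field is K = Q(√1057). Since 1057 is squarefree and > 1, it is not a perfect square, so x^2 - 1057 is irreducible over Q and [Q(√1057) : Q] = 2. Hence [K : Q] = 2.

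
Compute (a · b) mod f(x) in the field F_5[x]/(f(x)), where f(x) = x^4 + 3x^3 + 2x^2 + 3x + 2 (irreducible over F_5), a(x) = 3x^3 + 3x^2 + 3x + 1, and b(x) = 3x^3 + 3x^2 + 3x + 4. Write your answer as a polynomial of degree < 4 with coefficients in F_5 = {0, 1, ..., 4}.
a · b ≡ x^3 + x^2 + 2 (mod f(x))

Multiply in F_5[x]: a(x)·b(x) = (3x^3 + 3x^2 + 3x + 1)·(3x^3 + 3x^2 + 3x + 4) = 4x^6 + 3x^5 + 2x^4 + 3x^3 + 4x^2 + 4. This has degree ≥ 4, so divide by f(x) over F_5: 4x^6 + 3x^5 + 2x^4 + 3x^3 + 4x^2 + 4 = (4x^2 + x + 1)·(x^4 + 3x^3 + 2x^2 + 3x + 2) + (x^3 + x^2 + 2). Hence a·b ≡ x^3 + x^2 + 2 (mod f). (F_5[x]/(f) is a field with 5^4 = 625 elements since f is irreducible of degree 4.)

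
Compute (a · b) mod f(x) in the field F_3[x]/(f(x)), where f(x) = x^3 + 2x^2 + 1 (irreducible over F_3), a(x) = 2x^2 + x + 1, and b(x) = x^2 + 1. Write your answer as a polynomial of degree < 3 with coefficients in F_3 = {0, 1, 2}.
a · b ≡ 2x + 1 (mod f(x))

Multiply in F_3[x]: a(x)·b(x) = (2x^2 + x + 1)·(x^2 + 1) = 2x^4 + x^3 + x + 1. This has degree ≥ 3, so divide by f(x) over F_3: 2x^4 + x^3 + x + 1 = (2x)·(x^3 + 2x^2 + 1) + (2x + 1). Hence a·b ≡ 2x + 1 (mod f). (F_3[x]/(f) is a field with 3^3 = 27 elements since f is irreducible of degree 3.)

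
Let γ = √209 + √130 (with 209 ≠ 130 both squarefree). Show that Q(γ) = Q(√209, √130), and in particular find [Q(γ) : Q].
[Q(γ) : Q] = 4 (equivalently, Q(γ) = Q(√209, √130))

Obviously Q(γ) ⊆ Q(√209, √130), and [Q(√209, √130):Q] = 4 (since 209, 130 are distinct squarefree integers > 1 with 27170 not a perfect square). To show equality we compute the minimal polynomial of γ. From γ = √209 + √130: γ^2 = 209 + 2√(27170) + 130 = 339 + 2√(27170), so γ^2 - 339 = 2√(27170); squaring, (γ^2 - 339)^2 = 4·27170, i.e. γ^4 - 678γ^2 + 114921 - 108680 = 0, i.e. γ^4 - 678γ^2 + 6241 = 0. So γ is a root of x^4 - 678x^2 + 6241. This polynomial is irreducible over Q: it has no rational root (each ±√209 ± √130 is irrational), and any factorization into two quadratics over Q would force √(27170) ∈ Q (pairing opposite roots) or √209, √130 ∈ Q (other pairings), all impossible. Hence [Q(γ):Q] = 4 = [Q(√209, √130):Q], so Q(γ) = Q(√209, √130).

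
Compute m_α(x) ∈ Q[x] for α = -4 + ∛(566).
m_α(x) = x^3 + 12x^2 + 48x - 502

Set β = α + 4 = ∛(566), so β^3 = 566. Then (α + 4)^3 - 566 = 0, i.e. α is a root of g(x) = (x + 4)^3 - 566 = x^3 + 12x^2 + 48x - 502. Since g(x) = h(x + 4) where h(x) = x^3 - 566, and h is irreducible over Q (because 566 is not a perfect cube, so h has no rational root, and a monic cubic with no rational root is irreducible), g is also irreducible (irreducibility is preserved under the substitution x → x + 4). Hence m_α(x) = x^3 + 12x^2 + 48x - 502.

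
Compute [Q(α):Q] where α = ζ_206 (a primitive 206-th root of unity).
[Q(α):Q] = 102

The minimal polynomial of ζ_206 over Q is the 206-th cyclotomic polynomial Φ_206(x), which is irreducible over Q and has degree φ(206) = 102. Hence [Q(α):Q] = φ(206) = 102.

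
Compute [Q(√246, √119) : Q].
[Q(√246, √119) : Q] = 4

[Q(√246):Q] = 2 (min poly x^2 - 246, irreducible since 246 is squarefree > 1). For the top step, suppose √119 ∈ Q(√246), say √119 = c + d√246 with c, d ∈ Q. Squaring: 119 = c^2 + 246d^2 + 2cd√246. Since √246 ∉ Q this forces 2cd = 0. If d = 0 then √119 = c ∈ Q, contradicting 119 squarefree > 1. If c = 0 then 119 = 246d^2, so 246·119 = (246d)^2 is a perfect square in Q — but 246·119 = 29274 is not a perfect square (since 246 and 119 are distinct squarefree integers). Contradiction. Hence √119 ∉ Q(√246), so x^2 - 119 stays irreducible over Q(√246) and [Q(√246, √119) : Q(√246)] = 2. By the tower law, [Q(√246, √119) : Q] = 2 · 2 = 4.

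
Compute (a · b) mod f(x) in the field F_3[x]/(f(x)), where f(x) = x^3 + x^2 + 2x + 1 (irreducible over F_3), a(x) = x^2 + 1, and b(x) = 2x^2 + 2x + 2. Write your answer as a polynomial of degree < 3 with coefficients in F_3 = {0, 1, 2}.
a · b ≡ 2 (mod f(x))

Multiply in F_3[x]: a(x)·b(x) = (x^2 + 1)·(2x^2 + 2x + 2) = 2x^4 + 2x^3 + x^2 + 2x + 2. This has degree ≥ 3, so divide by f(x) over F_3: 2x^4 + 2x^3 + x^2 + 2x + 2 = (2x)·(x^3 + x^2 + 2x + 1) + (2). Hence a·b ≡ 2 (mod f). (F_3[x]/(f) is a field with 3^3 = 27 elements since f is irreducible of degree 3.)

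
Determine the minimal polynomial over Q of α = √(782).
m_α(x) = x^2 - 782

α satisfies α^2 - 782 = 0, so x^2 - 782 annihilates α. Since d = 782 is squarefree and ≠ 1, it is not a perfect square in Q, so x^2 - 782 has no rational root and is therefore irreducible over Q (a degree-2 polynomial over a field is irreducible iff it has no root). Hence m_α(x) = x^2 - 782.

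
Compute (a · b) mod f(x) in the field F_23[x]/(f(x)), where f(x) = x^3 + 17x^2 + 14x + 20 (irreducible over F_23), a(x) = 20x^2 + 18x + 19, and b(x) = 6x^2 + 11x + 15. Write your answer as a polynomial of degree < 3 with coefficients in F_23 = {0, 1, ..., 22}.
a · b ≡ 22x^2 + 13x + 2 (mod f(x))

Multiply in F_23[x]: a(x)·b(x) = (20x^2 + 18x + 19)·(6x^2 + 11x + 15) = 5x^4 + 6x^3 + 14x^2 + 19x + 9. This has degree ≥ 3, so divide by f(x) over F_23: 5x^4 + 6x^3 + 14x^2 + 19x + 9 = (5x + 13)·(x^3 + 17x^2 + 14x + 20) + (22x^2 + 13x + 2). Hence a·b ≡ 22x^2 + 13x + 2 (mod f). (F_23[x]/(f) is a field with 23^3 = 12167 elements since f is irreducible of degree 3.)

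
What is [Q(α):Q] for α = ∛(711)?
[Q(α):Q] = 3

The minimal polynomial of α is x^3 - 711, irreducible over Q since 711 is not a perfect cube (so x^3 - 711 has no rational root). Hence [Q(α):Q] = deg(m_α) = 3.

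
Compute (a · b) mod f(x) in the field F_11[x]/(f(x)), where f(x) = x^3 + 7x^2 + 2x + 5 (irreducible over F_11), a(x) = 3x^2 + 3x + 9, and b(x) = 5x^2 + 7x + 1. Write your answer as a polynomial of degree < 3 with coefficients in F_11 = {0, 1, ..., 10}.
a · b ≡ 5x^2 + 8x + 2 (mod f(x))

Multiply in F_11[x]: a(x)·b(x) = (3x^2 + 3x + 9)·(5x^2 + 7x + 1) = 4x^4 + 3x^3 + 3x^2 + 9. This has degree ≥ 3, so divide by f(x) over F_11: 4x^4 + 3x^3 + 3x^2 + 9 = (4x + 8)·(x^3 + 7x^2 + 2x + 5) + (5x^2 + 8x + 2). Hence a·b ≡ 5x^2 + 8x + 2 (mod f). (F_11[x]/(f) is a field with 11^3 = 1331 elements since f is irreducible of degree 3.)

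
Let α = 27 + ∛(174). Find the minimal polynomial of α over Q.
m_α(x) = x^3 - 81x^2 + 2187x - 19857

Set β = α - 27 = ∛(174), so β^3 = 174. Then (α - 27)^3 - 174 = 0, i.e. α is a root of g(x) = (x - 27)^3 - 174 = x^3 - 81x^2 + 2187x - 19857. Since g(x) = h(x - 27) where h(x) = x^3 - 174, and h is irreducible over Q (because 174 is not a perfect cube, so h has no rational root, and a monic cubic with no rational root is irreducible), g is also irreducible (irreducibility is preserved under the substitution x → x - 27). Hence m_α(x) = x^3 - 81x^2 + 2187x - 19857.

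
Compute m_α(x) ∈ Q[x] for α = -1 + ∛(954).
m_α(x) = x^3 + 3x^2 + 3x - 953

Set β = α + 1 = ∛(954), so β^3 = 954. Then (α + 1)^3 - 954 = 0, i.e. α is a root of g(x) = (x + 1)^3 - 954 = x^3 + 3x^2 + 3x - 953. Since g(x) = h(x + 1) where h(x) = x^3 - 954, and h is irreducible over Q (because 954 is not a perfect cube, so h has no rational root, and a monic cubic with no rational root is irreducible), g is also irreducible (irreducibility is preserved under the substitution x → x + 1). Hence m_α(x) = x^3 + 3x^2 + 3x - 953.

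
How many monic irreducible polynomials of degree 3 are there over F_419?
There are 24519880 monic irreducible polynomials of degree 3 over F_419

Each element of F_{419^3} that lies in no proper subfield is a root of exactly one monic irreducible of degree 3 over F_419, and each such polynomial has 3 distinct roots in F_{419^3}. By Möbius inversion the count is N_419(3) = (1/3) Σ_{d|3} μ(3/d) · 419^d = (1/3)(μ(3)·419^1 + μ(1)·419^3) = 73559640/3 = 24519880.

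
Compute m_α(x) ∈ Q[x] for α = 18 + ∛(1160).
m_α(x) = x^3 - 54x^2 + 972x - 6992

Set β = α - 18 = ∛(1160), so β^3 = 1160. Then (α - 18)^3 - 1160 = 0, i.e. α is a root of g(x) = (x - 18)^3 - 1160 = x^3 - 54x^2 + 972x - 6992. Since g(x) = h(x - 18) where h(x) = x^3 - 1160, and h is irreducible over Q (because 1160 is not a perfect cube, so h has no rational root, and a monic cubic with no rational root is irreducible), g is also irreducible (irreducibility is preserved under the substitution x → x - 18). Hence m_α(x) = x^3 - 54x^2 + 972x - 6992.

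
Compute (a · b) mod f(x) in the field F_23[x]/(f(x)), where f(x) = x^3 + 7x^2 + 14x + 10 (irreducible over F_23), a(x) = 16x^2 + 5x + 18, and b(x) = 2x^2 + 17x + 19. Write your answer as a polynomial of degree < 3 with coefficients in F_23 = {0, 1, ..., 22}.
a · b ≡ 8x^2 + 5x + 15 (mod f(x))

Multiply in F_23[x]: a(x)·b(x) = (16x^2 + 5x + 18)·(2x^2 + 17x + 19) = 9x^4 + 6x^3 + 11x^2 + 10x + 20. This has degree ≥ 3, so divide by f(x) over F_23: 9x^4 + 6x^3 + 11x^2 + 10x + 20 = (9x + 12)·(x^3 + 7x^2 + 14x + 10) + (8x^2 + 5x + 15). Hence a·b ≡ 8x^2 + 5x + 15 (mod f). (F_23[x]/(f) is a field with 23^3 = 12167 elements since f is irreducible of degree 3.)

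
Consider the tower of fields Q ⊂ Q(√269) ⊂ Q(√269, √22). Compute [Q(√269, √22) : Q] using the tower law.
[Q(√269, √22) : Q] = 4

[Q(√269):Q] = 2 (min poly x^2 - 269, irreducible since 269 is squarefree > 1). For the top step, suppose √22 ∈ Q(√269), say √22 = c + d√269 with c, d ∈ Q. Squaring: 22 = c^2 + 269d^2 + 2cd√269. Since √269 ∉ Q this forces 2cd = 0. If d = 0 then √22 = c ∈ Q, contradicting 22 squarefree > 1. If c = 0 then 22 = 269d^2, so 269·22 = (269d)^2 is a perfect square in Q — but 269·22 = 5918 is not a perfect square (since 269 and 22 are distinct squarefree integers). Contradiction. Hence √22 ∉ Q(√269), so x^2 - 22 stays irreducible over Q(√269) and [Q(√269, √22) : Q(√269)] = 2. By the tower law, [Q(√269, √22) : Q] = 2 · 2 = 4.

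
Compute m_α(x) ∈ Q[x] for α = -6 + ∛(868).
m_α(x) = x^3 + 18x^2 + 108x - 652

Set β = α + 6 = ∛(868), so β^3 = 868. Then (α + 6)^3 - 868 = 0, i.e. α is a root of g(x) = (x + 6)^3 - 868 = x^3 + 18x^2 + 108x - 652. Since g(x) = h(x + 6) where h(x) = x^3 - 868, and h is irreducible over Q (because 868 is not a perfect cube, so h has no rational root, and a monic cubic with no rational root is irreducible), g is also irreducible (irreducibility is preserved under the substitution x → x + 6). Hence m_α(x) = x^3 + 18x^2 + 108x - 652.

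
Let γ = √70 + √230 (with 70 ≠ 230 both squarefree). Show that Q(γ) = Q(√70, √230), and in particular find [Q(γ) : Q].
[Q(γ) : Q] = 4 (equivalently, Q(γ) = Q(√70, √230))

Obviously Q(γ) ⊆ Q(√70, √230), and [Q(√70, √230):Q] = 4 (since 70, 230 are distinct squarefree integers > 1 with 16100 not a perfect square). To show equality we compute the minimal polynomial of γ. From γ = √70 + √230: γ^2 = 70 + 2√(16100) + 230 = 300 + 2√(16100), so γ^2 - 300 = 2√(16100); squaring, (γ^2 - 300)^2 = 4·16100, i.e. γ^4 - 600γ^2 + 90000 - 64400 = 0, i.e. γ^4 - 600γ^2 + 25600 = 0. So γ is a root of x^4 - 600x^2 + 25600. This polynomial is irreducible over Q: it has no rational root (each ±√70 ± √230 is irrational), and any factorization into two quadratics over Q would force √(16100) ∈ Q (pairing opposite roots) or √70, √230 ∈ Q (other pairings), all impossible. Hence [Q(γ):Q] = 4 = [Q(√70, √230):Q], so Q(γ) = Q(√70, √230).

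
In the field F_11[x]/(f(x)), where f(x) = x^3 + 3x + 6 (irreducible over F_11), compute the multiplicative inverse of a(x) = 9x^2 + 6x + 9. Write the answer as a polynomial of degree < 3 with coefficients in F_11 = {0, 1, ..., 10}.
a(x)^(-1) ≡ 2x + 6 (mod f(x))

Since f is irreducible over F_11, F_11[x]/(f) is a field and a(x) ≠ 0 has an inverse. Apply the extended Euclidean algorithm to f(x) and a(x) in F_11[x]: f(x) = (5x + 4)·a(x) + (3). The last nonzero remainder is the constant 3 = gcd(f, a) in F_11. Back-substituting through the division chain expresses 3 = s(x)·a(x) + t(x)·f(x) with s(x) ≡ 6x + 7 (mod f), so (6x + 7)·a(x) ≡ 3 (mod f). Multiplying by 3^(-1) ≡ 4 in F_11 gives a(x)^(-1) ≡ 4·(6x + 7) ≡ 2x + 6 (mod f). Check: (9x^2 + 6x + 9)·(2x + 6) = 7x^3 + 10x + 10 ≡ 1 (mod x^3 + 3x + 6).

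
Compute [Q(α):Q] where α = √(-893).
[Q(α):Q] = 2

[Q(α):Q] equals the degree of the minimal polynomial of α. Here α^2 = -893 and x^2 + 893 is irreducible (d = -893 is squarefree, ≠ 1, hence not a square), so deg(m_α) = 2. Thus [Q(α):Q] = 2.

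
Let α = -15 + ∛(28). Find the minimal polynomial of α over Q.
m_α(x) = x^3 + 45x^2 + 675x + 3347

Set β = α + 15 = ∛(28), so β^3 = 28. Then (α + 15)^3 - 28 = 0, i.e. α is a root of g(x) = (x + 15)^3 - 28 = x^3 + 45x^2 + 675x + 3347. Since g(x) = h(x + 15) where h(x) = x^3 - 28, and h is irreducible over Q (because 28 is not a perfect cube, so h has no rational root, and a monic cubic with no rational root is irreducible), g is also irreducible (irreducibility is preserved under the substitution x → x + 15). Hence m_α(x) = x^3 + 45x^2 + 675x + 3347.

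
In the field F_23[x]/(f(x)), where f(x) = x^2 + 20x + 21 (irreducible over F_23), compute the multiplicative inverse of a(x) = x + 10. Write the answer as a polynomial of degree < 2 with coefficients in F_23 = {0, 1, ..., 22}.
a(x)^(-1) ≡ 7x + 1 (mod f(x))

Since f is irreducible over F_23, F_23[x]/(f) is a field and a(x) ≠ 0 has an inverse. Apply the extended Euclidean algorithm to f(x) and a(x) in F_23[x]: f(x) = (x + 10)·a(x) + (13). The last nonzero remainder is the constant 13 = gcd(f, a) in F_23. Back-substituting through the division chain expresses 13 = s(x)·a(x) + t(x)·f(x) with s(x) ≡ 22x + 13 (mod f), so (22x + 13)·a(x) ≡ 13 (mod f). Multiplying by 13^(-1) ≡ 16 in F_23 gives a(x)^(-1) ≡ 16·(22x + 13) ≡ 7x + 1 (mod f). Check: (x + 10)·(7x + 1) = 7x^2 + 2x + 10 ≡ 1 (mod x^2 + 20x + 21).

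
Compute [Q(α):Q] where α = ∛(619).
[Q(α):Q] = 3

The minimal polynomial of α is x^3 - 619, irreducible over Q since 619 is not a perfect cube (so x^3 - 619 has no rational root). Hence [Q(α):Q] = deg(m_α) = 3.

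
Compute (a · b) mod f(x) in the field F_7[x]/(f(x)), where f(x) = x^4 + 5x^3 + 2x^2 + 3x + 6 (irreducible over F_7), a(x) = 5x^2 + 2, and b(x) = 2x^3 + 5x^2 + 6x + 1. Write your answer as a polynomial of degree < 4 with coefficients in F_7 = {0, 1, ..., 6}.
a · b ≡ 6x^3 + 6x + 5 (mod f(x))

Multiply in F_7[x]: a(x)·b(x) = (5x^2 + 2)·(2x^3 + 5x^2 + 6x + 1) = 3x^5 + 4x^4 + 6x^3 + x^2 + 5x + 2. This has degree ≥ 4, so divide by f(x) over F_7: 3x^5 + 4x^4 + 6x^3 + x^2 + 5x + 2 = (3x + 3)·(x^4 + 5x^3 + 2x^2 + 3x + 6) + (6x^3 + 6x + 5). Hence a·b ≡ 6x^3 + 6x + 5 (mod f). (F_7[x]/(f) is a field with 7^4 = 2401 elements since f is irreducible of degree 4.)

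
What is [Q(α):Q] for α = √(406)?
[Q(α):Q] = 2

[Q(α):Q] equals the degree of the minimal polynomial of α. Here α^2 = 406 and x^2 - 406 is irreducible (d = 406 is squarefree, ≠ 1, hence not a square), so deg(m_α) = 2. Thus [Q(α):Q] = 2.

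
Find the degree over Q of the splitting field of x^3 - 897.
[K : Q] = 6

The roots of x^3 - 897 are ∛897, ω∛897, ω^2∛897 where ω = e^(2πi/3) is a primitive cube root of unity, so K = Q(∛897, ω). Now [Q(∛897):Q] = 3 (since 897 is not a perfect cube, x^3 - 897 is irreducible) and [Q(ω):Q] = 2. Both 2 and 3 divide [K:Q], and [K:Q] ≤ 3·2 = 6, so [K:Q] = 6. (Equivalently: Q(∛897) ⊂ R but ω ∉ R, so [K : Q(∛897)] = 2.)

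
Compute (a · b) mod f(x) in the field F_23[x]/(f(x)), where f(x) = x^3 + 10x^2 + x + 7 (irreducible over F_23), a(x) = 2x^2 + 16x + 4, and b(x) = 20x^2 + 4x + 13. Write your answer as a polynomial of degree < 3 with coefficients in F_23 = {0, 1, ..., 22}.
a · b ≡ 22x^2 + 16x + 4 (mod f(x))

Multiply in F_23[x]: a(x)·b(x) = (2x^2 + 16x + 4)·(20x^2 + 4x + 13) = 17x^4 + 6x^3 + 9x^2 + 17x + 6. This has degree ≥ 3, so divide by f(x) over F_23: 17x^4 + 6x^3 + 9x^2 + 17x + 6 = (17x + 20)·(x^3 + 10x^2 + x + 7) + (22x^2 + 16x + 4). Hence a·b ≡ 22x^2 + 16x + 4 (mod f). (F_23[x]/(f) is a field with 23^3 = 12167 elements since f is irreducible of degree 3.)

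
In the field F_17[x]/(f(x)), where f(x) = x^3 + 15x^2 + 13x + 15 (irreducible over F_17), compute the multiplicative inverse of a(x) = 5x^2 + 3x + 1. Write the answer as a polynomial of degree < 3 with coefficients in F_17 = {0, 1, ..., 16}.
a(x)^(-1) ≡ x^2 + 8x + 14 (mod f(x))

Since f is irreducible over F_17, F_17[x]/(f) is a field and a(x) ≠ 0 has an inverse. Apply the extended Euclidean algorithm to f(x) and a(x) in F_17[x]: f(x) = (7x + 9)·a(x) + (13x + 6);  a(x) = (3x + 8)·(13x + 6) + (4). The last nonzero remainder is the constant 4 = gcd(f, a) in F_17. Back-substituting through the division chain expresses 4 = s(x)·a(x) + t(x)·f(x) with s(x) ≡ 4x^2 + 15x + 5 (mod f), so (4x^2 + 15x + 5)·a(x) ≡ 4 (mod f). Multiplying by 4^(-1) ≡ 13 in F_17 gives a(x)^(-1) ≡ 13·(4x^2 + 15x + 5) ≡ x^2 + 8x + 14 (mod f). Check: (5x^2 + 3x + 1)·(x^2 + 8x + 14) = 5x^4 + 9x^3 + 10x^2 + 16x + 14 ≡ 1 (mod x^3 + 15x^2 + 13x + 15).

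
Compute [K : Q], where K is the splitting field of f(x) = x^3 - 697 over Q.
[K : Q] = 6

The roots of x^3 - 697 are ∛697, ω∛697, ω^2∛697 where ω = e^(2πi/3) is a primitive cube root of unity, so K = Q(∛697, ω). Now [Q(∛697):Q] = 3 (since 697 is not a perfect cube, x^3 - 697 is irreducible) and [Q(ω):Q] = 2. Both 2 and 3 divide [K:Q], and [K:Q] ≤ 3·2 = 6, so [K:Q] = 6. (Equivalently: Q(∛697) ⊂ R but ω ∉ R, so [K : Q(∛697)] = 2.)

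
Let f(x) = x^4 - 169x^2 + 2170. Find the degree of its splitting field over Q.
[K : Q] = 4

Solving the quadratic in x^2: x^2 = (169 ± √(169^2 - 4·2170))/2 = (169 ± √19881)/2 = (169 ± 141)/2, giving x^2 = 155 or x^2 = 14. So f(x) = (x^2 - 155)(x^2 - 14) and the roots of f are ±√155, ±√14. Hence the splitting field is K = Q(√155, √14). Since 155 and 14 are distinct squarefree integers > 1, their product 2170 is not a perfect square, so √14 ∉ Q(√155). By the tower law [K:Q] = [Q(√155,√14):Q(√155)] · [Q(√155):Q] = 2 · 2 = 4.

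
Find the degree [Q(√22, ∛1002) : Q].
[Q(√22, ∛1002) : Q] = 6

Let L = Q(√22, ∛1002). Since Q(√22) ⊂ L and [Q(√22):Q] = 2, the tower law gives 2 | [L:Q]. Likewise Q(∛1002) ⊂ L with [Q(∛1002):Q] = 3 (because 1002 is not a perfect cube), so 3 | [L:Q]. As gcd(2,3) = 1, [L:Q] is divisible by 6. Conversely L is generated over Q by √22 and ∛1002, so [L:Q] ≤ 2·3 = 6. Therefore [Q(√22, ∛1002) : Q] = 6.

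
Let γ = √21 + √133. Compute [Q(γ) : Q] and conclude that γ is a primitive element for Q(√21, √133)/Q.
[Q(γ) : Q] = 4 (equivalently, Q(γ) = Q(√21, √133))

Obviously Q(γ) ⊆ Q(√21, √133), and [Q(√21, √133):Q] = 4 (since 21, 133 are distinct squarefree integers > 1 with 2793 not a perfect square). To show equality we compute the minimal polynomial of γ. From γ = √21 + √133: γ^2 = 21 + 2√(2793) + 133 = 154 + 2√(2793), so γ^2 - 154 = 2√(2793); squaring, (γ^2 - 154)^2 = 4·2793, i.e. γ^4 - 308γ^2 + 23716 - 11172 = 0, i.e. γ^4 - 308γ^2 + 12544 = 0. So γ is a root of x^4 - 308x^2 + 12544. This polynomial is irreducible over Q: it has no rational root (each ±√21 ± √133 is irrational), and any factorization into two quadratics over Q would force √(2793) ∈ Q (pairing opposite roots) or √21, √133 ∈ Q (other pairings), all impossible. Hence [Q(γ):Q] = 4 = [Q(√21, √133):Q], so Q(γ) = Q(√21, √133).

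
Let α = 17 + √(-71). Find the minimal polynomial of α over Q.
m_α(x) = x^2 - 34x + 360

From α - 17 = √(-71), squaring gives (α - 17)^2 = -71, i.e. α^2 - 34α + 289 = -71, so α^2 - 34α + 360 = 0. The discriminant of x^2 - 34x + 360 is (-34)^2 - 4·(360) = 1156 - 1440 = -284, and 4·(-71) is not a perfect square in Q since -71 is squarefree and ≠ 1. Hence x^2 - 34x + 360 is irreducible over Q and is the minimal polynomial of α.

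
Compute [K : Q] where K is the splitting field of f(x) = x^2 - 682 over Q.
[K : Q] = 2

f(x) = x^2 - 682 factors as (x - √682)(x + √682). The splitting field is K = Q(√682). Since 682 is squarefree and > 1, it is not a perfect square, so x^2 - 682 is irreducible over Q and [Q(√682) : Q] = 2. Hence [K : Q] = 2.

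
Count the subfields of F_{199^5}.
F_{199^5} has 2 subfields

The subfields of F_{p^n} are exactly the fields F_{p^d} for d | n (each is the fixed field of the unique index-d subgroup of Gal(F_{p^n}/F_p) ≅ Z/nZ). The divisors of n = 5 are {1, 5}, giving 2 subfields: F_{199^1}, F_{199^5}.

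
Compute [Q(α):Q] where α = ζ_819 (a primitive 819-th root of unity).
[Q(α):Q] = 432

The minimal polynomial of ζ_819 over Q is the 819-th cyclotomic polynomial Φ_819(x), which is irreducible over Q and has degree φ(819) = 432. Hence [Q(α):Q] = φ(819) = 432.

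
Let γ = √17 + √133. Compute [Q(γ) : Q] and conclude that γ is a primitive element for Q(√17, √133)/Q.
[Q(γ) : Q] = 4 (equivalently, Q(γ) = Q(√17, √133))

Obviously Q(γ) ⊆ Q(√17, √133), and [Q(√17, √133):Q] = 4 (since 17, 133 are distinct squarefree integers > 1 with 2261 not a perfect square). To show equality we compute the minimal polynomial of γ. From γ = √17 + √133: γ^2 = 17 + 2√(2261) + 133 = 150 + 2√(2261), so γ^2 - 150 = 2√(2261); squaring, (γ^2 - 150)^2 = 4·2261, i.e. γ^4 - 300γ^2 + 22500 - 9044 = 0, i.e. γ^4 - 300γ^2 + 13456 = 0. So γ is a root of x^4 - 300x^2 + 13456. This polynomial is irreducible over Q: it has no rational root (each ±√17 ± √133 is irrational), and any factorization into two quadratics over Q would force √(2261) ∈ Q (pairing opposite roots) or √17, √133 ∈ Q (other pairings), all impossible. Hence [Q(γ):Q] = 4 = [Q(√17, √133):Q], so Q(γ) = Q(√17, √133).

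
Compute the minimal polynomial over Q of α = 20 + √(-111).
m_α(x) = x^2 - 40x + 511

From α - 20 = √(-111), squaring gives (α - 20)^2 = -111, i.e. α^2 - 40α + 400 = -111, so α^2 - 40α + 511 = 0. The discriminant of x^2 - 40x + 511 is (-40)^2 - 4·(511) = 1600 - 2044 = -444, and 4·(-111) is not a perfect square in Q since -111 is squarefree and ≠ 1. Hence x^2 - 40x + 511 is irreducible over Q and is the minimal polynomial of α.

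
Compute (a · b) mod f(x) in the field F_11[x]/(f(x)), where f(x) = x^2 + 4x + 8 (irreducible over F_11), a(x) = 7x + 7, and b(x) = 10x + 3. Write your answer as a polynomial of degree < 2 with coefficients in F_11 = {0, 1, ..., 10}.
a · b ≡ 9x (mod f(x))

Multiply in F_11[x]: a(x)·b(x) = (7x + 7)·(10x + 3) = 4x^2 + 3x + 10. This has degree ≥ 2, so divide by f(x) over F_11: 4x^2 + 3x + 10 = (4)·(x^2 + 4x + 8) + (9x). Hence a·b ≡ 9x (mod f). (F_11[x]/(f) is a field with 11^2 = 121 elements since f is irreducible of degree 2.)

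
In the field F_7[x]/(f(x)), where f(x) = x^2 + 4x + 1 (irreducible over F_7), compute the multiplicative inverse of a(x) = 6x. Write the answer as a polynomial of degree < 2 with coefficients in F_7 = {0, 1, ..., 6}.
a(x)^(-1) ≡ x + 4 (mod f(x))

Since f is irreducible over F_7, F_7[x]/(f) is a field and a(x) ≠ 0 has an inverse. Apply the extended Euclidean algorithm to f(x) and a(x) in F_7[x]: f(x) = (6x + 3)·a(x) + (1). The last nonzero remainder is the constant 1 = gcd(f, a) in F_7. Back-substituting through the division chain expresses 1 = s(x)·a(x) + t(x)·f(x) with s(x) ≡ x + 4 (mod f), so a(x)^(-1) ≡ s(x) = x + 4 (mod f). Check: (6x)·(x + 4) = 6x^2 + 3x ≡ 1 (mod x^2 + 4x + 1).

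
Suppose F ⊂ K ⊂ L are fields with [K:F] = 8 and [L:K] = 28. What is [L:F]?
[L:F] = 224

The tower law says that for any tower of field extensions F ⊂ K ⊂ L with finite degrees, [L:F] = [L:K] · [K:F]. Here this gives [L:F] = 28 · 8 = 224.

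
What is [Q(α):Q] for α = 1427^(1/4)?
[Q(α):Q] = 4

α is a root of x^4 - 1427. By Eisenstein's criterion at the prime p = 1427 (which divides the constant term 1427 but p^2 = 2036329 does not, since 1427 is squarefree), x^4 - 1427 is irreducible over Q. Hence [Q(α):Q] = 4.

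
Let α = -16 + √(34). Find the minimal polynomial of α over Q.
m_α(x) = x^2 + 32x + 222

From α + 16 = √(34), squaring gives (α + 16)^2 = 34, i.e. α^2 + 32α + 256 = 34, so α^2 + 32α + 222 = 0. The discriminant of x^2 + 32x + 222 is (32)^2 - 4·(222) = 1024 - 888 = 136, and 4·(34) is not a perfect square in Q since 34 is squarefree and ≠ 1. Hence x^2 + 32x + 222 is irreducible over Q and is the minimal polynomial of α.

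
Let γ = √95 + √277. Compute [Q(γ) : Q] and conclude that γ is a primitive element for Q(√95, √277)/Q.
[Q(γ) : Q] = 4 (equivalently, Q(γ) = Q(√95, √277))

Obviously Q(γ) ⊆ Q(√95, √277), and [Q(√95, √277):Q] = 4 (since 95, 277 are distinct squarefree integers > 1 with 26315 not a perfect square). To show equality we compute the minimal polynomial of γ. From γ = √95 + √277: γ^2 = 95 + 2√(26315) + 277 = 372 + 2√(26315), so γ^2 - 372 = 2√(26315); squaring, (γ^2 - 372)^2 = 4·26315, i.e. γ^4 - 744γ^2 + 138384 - 105260 = 0, i.e. γ^4 - 744γ^2 + 33124 = 0. So γ is a root of x^4 - 744x^2 + 33124. This polynomial is irreducible over Q: it has no rational root (each ±√95 ± √277 is irrational), and any factorization into two quadratics over Q would force √(26315) ∈ Q (pairing opposite roots) or √95, √277 ∈ Q (other pairings), all impossible. Hence [Q(γ):Q] = 4 = [Q(√95, √277):Q], so Q(γ) = Q(√95, √277).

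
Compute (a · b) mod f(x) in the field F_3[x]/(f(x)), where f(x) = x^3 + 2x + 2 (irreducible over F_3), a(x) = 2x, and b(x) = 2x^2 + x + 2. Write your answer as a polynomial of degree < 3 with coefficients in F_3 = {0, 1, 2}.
a · b ≡ 2x^2 + 2x + 1 (mod f(x))

Multiply in F_3[x]: a(x)·b(x) = (2x)·(2x^2 + x + 2) = x^3 + 2x^2 + x. This has degree ≥ 3, so divide by f(x) over F_3: x^3 + 2x^2 + x = (1)·(x^3 + 2x + 2) + (2x^2 + 2x + 1). Hence a·b ≡ 2x^2 + 2x + 1 (mod f). (F_3[x]/(f) is a field with 3^3 = 27 elements since f is irreducible of degree 3.)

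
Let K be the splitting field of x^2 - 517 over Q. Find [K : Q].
[K : Q] = 2

f(x) = x^2 - 517 factors as (x - √517)(x + √517). The splitting field is K = Q(√517). Since 517 is squarefree and > 1, it is not a perfect square, so x^2 - 517 is irreducible over Q and [Q(√517) : Q] = 2. Hence [K : Q] = 2.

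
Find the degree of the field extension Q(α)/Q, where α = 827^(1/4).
[Q(α):Q] = 4

α is a root of x^4 - 827. By Eisenstein's criterion at the prime p = 827 (which divides the constant term 827 but p^2 = 683929 does not, since 827 is squarefree), x^4 - 827 is irreducible over Q. Hence [Q(α):Q] = 4.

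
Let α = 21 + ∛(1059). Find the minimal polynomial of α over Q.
m_α(x) = x^3 - 63x^2 + 1323x - 10320

Set β = α - 21 = ∛(1059), so β^3 = 1059. Then (α - 21)^3 - 1059 = 0, i.e. α is a root of g(x) = (x - 21)^3 - 1059 = x^3 - 63x^2 + 1323x - 10320. Since g(x) = h(x - 21) where h(x) = x^3 - 1059, and h is irreducible over Q (because 1059 is not a perfect cube, so h has no rational root, and a monic cubic with no rational root is irreducible), g is also irreducible (irreducibility is preserved under the substitution x → x - 21). Hence m_α(x) = x^3 - 63x^2 + 1323x - 10320.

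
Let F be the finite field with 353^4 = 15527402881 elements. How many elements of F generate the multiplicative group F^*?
There are φ(15527402880) = 3477995520 primitive elements

F_q^* is cyclic of order q - 1 = 15527402880. A cyclic group of order m has exactly φ(m) generators. Here m = 15527402880 = 2^7 · 3 · 5 · 11 · 17 · 59 · 733, so the number of primitive elements is φ(15527402880) = 3477995520.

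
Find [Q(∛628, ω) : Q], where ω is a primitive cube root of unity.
[Q(∛628, ω) : Q] = 6

[Q(∛628):Q] = 3 (min poly x^3 - 628, irreducible since 628 is not a perfect cube). [Q(ω):Q] = 2 (min poly x^2 + x + 1). Since Q(∛628) ⊂ R and ω ∉ R, we have ω ∉ Q(∛628), so x^2 + x + 1 remains irreducible over Q(∛628) and [Q(∛628, ω) : Q(∛628)] = 2. By the tower law, [Q(∛628, ω) : Q] = 3 · 2 = 6. (In fact Q(∛628, ω) is the splitting field of x^3 - 628 over Q.)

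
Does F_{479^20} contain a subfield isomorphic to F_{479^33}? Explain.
No: F_{479^33} is not a subfield of F_{479^20}

F_{p^m} embeds in F_{p^n} iff m | n. Here 33 ∤ 20 (since 20 = 0·33 + 20 with remainder 20 ≠ 0), so F_{479^33} is not a subfield of F_{479^20}. Equivalently: if it were, the tower law would give 33 = [F_{479^33}:F_479] dividing [F_{479^20}:F_479] = 20, contradiction.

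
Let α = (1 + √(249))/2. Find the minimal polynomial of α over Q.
m_α(x) = x^2 - x - 62

From 2α - 1 = √(249), squaring gives (2α - 1)^2 = 249, i.e. 4α^2 - 4α + 1 = 249, so α^2 - α + (1 - 249)/4 = 0. Since 249 ≡ 1 (mod 4), (1 - 249)/4 = -62 ∈ Z. The polynomial x^2 - x - 62 has discriminant 1 - 4·(-62) = 249, which is not a perfect square in Q (d = 249 is squarefree and ≠ 1), so x^2 - x - 62 is irreducible over Q. It is the minimal polynomial of α.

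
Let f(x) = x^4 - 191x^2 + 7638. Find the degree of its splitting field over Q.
[K : Q] = 4

Solving the quadratic in x^2: x^2 = (191 ± √(191^2 - 4·7638))/2 = (191 ± √5929)/2 = (191 ± 77)/2, giving x^2 = 57 or x^2 = 134. So f(x) = (x^2 - 57)(x^2 - 134) and the roots of f are ±√57, ±√134. Hence the splitting field is K = Q(√57, √134). Since 57 and 134 are distinct squarefree integers > 1, their product 7638 is not a perfect square, so √134 ∉ Q(√57). By the tower law [K:Q] = [Q(√57,√134):Q(√57)] · [Q(√57):Q] = 2 · 2 = 4.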